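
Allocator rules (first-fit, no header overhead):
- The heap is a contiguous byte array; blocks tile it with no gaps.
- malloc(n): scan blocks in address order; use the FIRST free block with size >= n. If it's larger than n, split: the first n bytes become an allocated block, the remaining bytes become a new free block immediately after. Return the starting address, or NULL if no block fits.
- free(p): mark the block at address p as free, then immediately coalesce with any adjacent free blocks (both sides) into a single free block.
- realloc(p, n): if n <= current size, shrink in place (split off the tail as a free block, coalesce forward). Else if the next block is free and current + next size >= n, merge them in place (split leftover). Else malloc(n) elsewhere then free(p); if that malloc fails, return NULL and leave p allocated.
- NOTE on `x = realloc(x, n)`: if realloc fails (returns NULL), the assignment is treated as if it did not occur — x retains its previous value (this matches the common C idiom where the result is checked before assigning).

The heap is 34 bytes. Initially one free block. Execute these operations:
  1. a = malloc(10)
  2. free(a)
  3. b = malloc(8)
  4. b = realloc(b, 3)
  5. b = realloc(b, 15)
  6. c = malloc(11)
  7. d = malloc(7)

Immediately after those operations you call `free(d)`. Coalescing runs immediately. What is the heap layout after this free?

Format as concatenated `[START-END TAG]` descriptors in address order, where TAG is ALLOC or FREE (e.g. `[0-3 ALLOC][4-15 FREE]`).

Answer: [0-14 ALLOC][15-25 ALLOC][26-33 FREE]

Derivation:
Op 1: a = malloc(10) -> a = 0; heap: [0-9 ALLOC][10-33 FREE]
Op 2: free(a) -> (freed a); heap: [0-33 FREE]
Op 3: b = malloc(8) -> b = 0; heap: [0-7 ALLOC][8-33 FREE]
Op 4: b = realloc(b, 3) -> b = 0; heap: [0-2 ALLOC][3-33 FREE]
Op 5: b = realloc(b, 15) -> b = 0; heap: [0-14 ALLOC][15-33 FREE]
Op 6: c = malloc(11) -> c = 15; heap: [0-14 ALLOC][15-25 ALLOC][26-33 FREE]
Op 7: d = malloc(7) -> d = 26; heap: [0-14 ALLOC][15-25 ALLOC][26-32 ALLOC][33-33 FREE]
free(d): d = 26 -> block [26-32 ALLOC]; mark free, coalesce with adjacent free neighbors -> [0-14 ALLOC][15-25 ALLOC][26-33 FREE]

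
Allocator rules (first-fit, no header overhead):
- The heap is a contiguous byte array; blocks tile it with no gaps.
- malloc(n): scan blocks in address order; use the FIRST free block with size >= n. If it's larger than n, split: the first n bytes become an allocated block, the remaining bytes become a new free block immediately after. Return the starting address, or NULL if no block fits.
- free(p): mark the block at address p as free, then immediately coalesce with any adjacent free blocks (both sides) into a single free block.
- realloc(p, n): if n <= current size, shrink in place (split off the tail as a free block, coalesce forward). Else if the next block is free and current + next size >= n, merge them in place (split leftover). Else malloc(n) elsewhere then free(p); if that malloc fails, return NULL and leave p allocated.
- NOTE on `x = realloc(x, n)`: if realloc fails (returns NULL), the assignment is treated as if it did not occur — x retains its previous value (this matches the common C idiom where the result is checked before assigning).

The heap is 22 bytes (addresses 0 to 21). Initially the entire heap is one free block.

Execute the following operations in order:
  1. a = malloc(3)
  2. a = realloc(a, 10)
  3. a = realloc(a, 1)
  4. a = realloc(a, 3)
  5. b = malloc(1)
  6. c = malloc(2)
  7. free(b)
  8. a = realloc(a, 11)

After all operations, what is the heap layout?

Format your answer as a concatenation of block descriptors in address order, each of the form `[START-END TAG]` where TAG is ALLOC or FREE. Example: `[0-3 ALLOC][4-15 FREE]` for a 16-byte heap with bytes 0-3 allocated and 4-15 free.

Answer: [0-3 FREE][4-5 ALLOC][6-16 ALLOC][17-21 FREE]

Derivation:
Op 1: a = malloc(3) -> a = 0; heap: [0-2 ALLOC][3-21 FREE]
Op 2: a = realloc(a, 10) -> a = 0; heap: [0-9 ALLOC][10-21 FREE]
Op 3: a = realloc(a, 1) -> a = 0; heap: [0-0 ALLOC][1-21 FREE]
Op 4: a = realloc(a, 3) -> a = 0; heap: [0-2 ALLOC][3-21 FREE]
Op 5: b = malloc(1) -> b = 3; heap: [0-2 ALLOC][3-3 ALLOC][4-21 FREE]
Op 6: c = malloc(2) -> c = 4; heap: [0-2 ALLOC][3-3 ALLOC][4-5 ALLOC][6-21 FREE]
Op 7: free(b) -> (freed b); heap: [0-2 ALLOC][3-3 FREE][4-5 ALLOC][6-21 FREE]
Op 8: a = realloc(a, 11) -> a = 6; heap: [0-3 FREE][4-5 ALLOC][6-16 ALLOC][17-21 FREE]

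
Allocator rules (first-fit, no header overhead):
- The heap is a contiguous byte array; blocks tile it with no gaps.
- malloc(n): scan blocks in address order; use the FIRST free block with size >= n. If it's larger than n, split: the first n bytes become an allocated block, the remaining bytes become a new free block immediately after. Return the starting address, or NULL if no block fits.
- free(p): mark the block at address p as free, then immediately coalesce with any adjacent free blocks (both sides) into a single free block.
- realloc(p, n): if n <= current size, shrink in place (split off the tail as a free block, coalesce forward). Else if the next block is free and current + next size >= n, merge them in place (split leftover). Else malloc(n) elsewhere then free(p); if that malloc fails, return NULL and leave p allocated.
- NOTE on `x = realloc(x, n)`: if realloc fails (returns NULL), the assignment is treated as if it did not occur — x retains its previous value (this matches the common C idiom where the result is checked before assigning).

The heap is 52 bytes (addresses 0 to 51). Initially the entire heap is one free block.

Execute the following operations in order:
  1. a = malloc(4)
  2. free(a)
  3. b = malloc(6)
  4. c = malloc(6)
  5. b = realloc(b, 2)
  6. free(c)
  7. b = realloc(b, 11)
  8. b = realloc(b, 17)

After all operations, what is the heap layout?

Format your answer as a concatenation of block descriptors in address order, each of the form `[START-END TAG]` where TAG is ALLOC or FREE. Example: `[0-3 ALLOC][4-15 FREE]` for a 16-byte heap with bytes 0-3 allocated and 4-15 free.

Op 1: a = malloc(4) -> a = 0; heap: [0-3 ALLOC][4-51 FREE]
Op 2: free(a) -> (freed a); heap: [0-51 FREE]
Op 3: b = malloc(6) -> b = 0; heap: [0-5 ALLOC][6-51 FREE]
Op 4: c = malloc(6) -> c = 6; heap: [0-5 ALLOC][6-11 ALLOC][12-51 FREE]
Op 5: b = realloc(b, 2) -> b = 0; heap: [0-1 ALLOC][2-5 FREE][6-11 ALLOC][12-51 FREE]
Op 6: free(c) -> (freed c); heap: [0-1 ALLOC][2-51 FREE]
Op 7: b = realloc(b, 11) -> b = 0; heap: [0-10 ALLOC][11-51 FREE]
Op 8: b = realloc(b, 17) -> b = 0; heap: [0-16 ALLOC][17-51 FREE]

Answer: [0-16 ALLOC][17-51 FREE]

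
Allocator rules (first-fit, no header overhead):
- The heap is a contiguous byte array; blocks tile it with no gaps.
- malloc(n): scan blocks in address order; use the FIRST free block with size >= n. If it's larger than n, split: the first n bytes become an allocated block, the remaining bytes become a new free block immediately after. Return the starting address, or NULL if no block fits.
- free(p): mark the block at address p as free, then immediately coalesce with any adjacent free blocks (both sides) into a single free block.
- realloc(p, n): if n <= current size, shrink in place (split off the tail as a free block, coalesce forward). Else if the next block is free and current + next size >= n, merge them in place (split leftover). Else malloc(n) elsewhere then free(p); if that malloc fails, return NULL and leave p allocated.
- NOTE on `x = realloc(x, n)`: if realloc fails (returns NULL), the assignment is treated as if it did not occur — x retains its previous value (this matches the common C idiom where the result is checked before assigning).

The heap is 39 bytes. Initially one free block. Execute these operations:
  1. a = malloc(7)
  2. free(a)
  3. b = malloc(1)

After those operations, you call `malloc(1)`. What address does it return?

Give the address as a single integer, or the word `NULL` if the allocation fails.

Op 1: a = malloc(7) -> a = 0; heap: [0-6 ALLOC][7-38 FREE]
Op 2: free(a) -> (freed a); heap: [0-38 FREE]
Op 3: b = malloc(1) -> b = 0; heap: [0-0 ALLOC][1-38 FREE]
malloc(1): first-fit scan over [0-0 ALLOC][1-38 FREE] -> 1

Answer: 1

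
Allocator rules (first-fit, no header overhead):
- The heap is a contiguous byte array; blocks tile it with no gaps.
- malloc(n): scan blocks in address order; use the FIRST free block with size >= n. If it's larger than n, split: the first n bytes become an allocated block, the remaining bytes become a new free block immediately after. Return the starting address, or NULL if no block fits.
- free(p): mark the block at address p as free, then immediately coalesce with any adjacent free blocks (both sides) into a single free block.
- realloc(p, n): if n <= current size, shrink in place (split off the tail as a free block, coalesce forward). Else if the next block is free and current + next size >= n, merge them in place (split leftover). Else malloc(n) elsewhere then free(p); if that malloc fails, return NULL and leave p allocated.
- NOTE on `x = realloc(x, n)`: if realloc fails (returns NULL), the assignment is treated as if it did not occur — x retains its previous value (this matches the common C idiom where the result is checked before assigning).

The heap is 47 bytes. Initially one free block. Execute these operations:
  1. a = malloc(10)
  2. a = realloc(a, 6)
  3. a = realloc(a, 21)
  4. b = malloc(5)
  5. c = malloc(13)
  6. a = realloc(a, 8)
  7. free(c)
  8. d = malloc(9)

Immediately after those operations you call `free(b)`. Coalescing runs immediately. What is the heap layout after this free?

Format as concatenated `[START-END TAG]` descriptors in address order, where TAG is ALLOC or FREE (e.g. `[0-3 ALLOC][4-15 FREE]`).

Op 1: a = malloc(10) -> a = 0; heap: [0-9 ALLOC][10-46 FREE]
Op 2: a = realloc(a, 6) -> a = 0; heap: [0-5 ALLOC][6-46 FREE]
Op 3: a = realloc(a, 21) -> a = 0; heap: [0-20 ALLOC][21-46 FREE]
Op 4: b = malloc(5) -> b = 21; heap: [0-20 ALLOC][21-25 ALLOC][26-46 FREE]
Op 5: c = malloc(13) -> c = 26; heap: [0-20 ALLOC][21-25 ALLOC][26-38 ALLOC][39-46 FREE]
Op 6: a = realloc(a, 8) -> a = 0; heap: [0-7 ALLOC][8-20 FREE][21-25 ALLOC][26-38 ALLOC][39-46 FREE]
Op 7: free(c) -> (freed c); heap: [0-7 ALLOC][8-20 FREE][21-25 ALLOC][26-46 FREE]
Op 8: d = malloc(9) -> d = 8; heap: [0-7 ALLOC][8-16 ALLOC][17-20 FREE][21-25 ALLOC][26-46 FREE]
free(b): b = 21 -> block [21-25 ALLOC]; mark free, coalesce with adjacent free neighbors -> [0-7 ALLOC][8-16 ALLOC][17-46 FREE]

Answer: [0-7 ALLOC][8-16 ALLOC][17-46 FREE]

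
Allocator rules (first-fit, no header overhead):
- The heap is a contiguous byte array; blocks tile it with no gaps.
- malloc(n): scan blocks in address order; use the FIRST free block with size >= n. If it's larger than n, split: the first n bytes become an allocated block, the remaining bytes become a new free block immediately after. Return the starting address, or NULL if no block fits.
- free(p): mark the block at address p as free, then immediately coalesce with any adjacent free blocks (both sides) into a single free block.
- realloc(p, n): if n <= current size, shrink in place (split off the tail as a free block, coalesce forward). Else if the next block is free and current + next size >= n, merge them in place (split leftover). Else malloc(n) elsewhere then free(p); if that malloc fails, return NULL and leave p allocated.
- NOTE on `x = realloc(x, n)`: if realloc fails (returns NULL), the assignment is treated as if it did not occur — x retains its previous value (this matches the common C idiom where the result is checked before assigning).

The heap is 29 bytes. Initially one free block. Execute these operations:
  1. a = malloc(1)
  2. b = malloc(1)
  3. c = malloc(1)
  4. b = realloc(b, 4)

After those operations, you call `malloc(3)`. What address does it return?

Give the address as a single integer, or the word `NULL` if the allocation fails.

Answer: 7

Derivation:
Op 1: a = malloc(1) -> a = 0; heap: [0-0 ALLOC][1-28 FREE]
Op 2: b = malloc(1) -> b = 1; heap: [0-0 ALLOC][1-1 ALLOC][2-28 FREE]
Op 3: c = malloc(1) -> c = 2; heap: [0-0 ALLOC][1-1 ALLOC][2-2 ALLOC][3-28 FREE]
Op 4: b = realloc(b, 4) -> b = 3; heap: [0-0 ALLOC][1-1 FREE][2-2 ALLOC][3-6 ALLOC][7-28 FREE]
malloc(3): first-fit scan over [0-0 ALLOC][1-1 FREE][2-2 ALLOC][3-6 ALLOC][7-28 FREE] -> 7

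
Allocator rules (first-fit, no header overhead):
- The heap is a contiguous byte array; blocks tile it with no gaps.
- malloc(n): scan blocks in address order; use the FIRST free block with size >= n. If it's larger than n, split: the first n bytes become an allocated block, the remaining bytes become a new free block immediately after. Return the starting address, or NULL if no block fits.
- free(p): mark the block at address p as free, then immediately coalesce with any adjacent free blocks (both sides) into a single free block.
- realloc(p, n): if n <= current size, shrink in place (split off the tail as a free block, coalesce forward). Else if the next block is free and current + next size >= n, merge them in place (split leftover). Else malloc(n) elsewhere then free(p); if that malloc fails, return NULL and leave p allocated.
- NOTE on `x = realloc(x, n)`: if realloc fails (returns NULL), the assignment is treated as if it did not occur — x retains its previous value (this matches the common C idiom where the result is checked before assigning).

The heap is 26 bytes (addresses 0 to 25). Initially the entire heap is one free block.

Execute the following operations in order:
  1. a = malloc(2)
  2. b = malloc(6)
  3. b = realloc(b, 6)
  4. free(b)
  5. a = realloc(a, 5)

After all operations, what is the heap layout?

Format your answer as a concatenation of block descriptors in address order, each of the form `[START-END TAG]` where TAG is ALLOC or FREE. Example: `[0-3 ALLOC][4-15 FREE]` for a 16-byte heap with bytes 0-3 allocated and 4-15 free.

Answer: [0-4 ALLOC][5-25 FREE]

Derivation:
Op 1: a = malloc(2) -> a = 0; heap: [0-1 ALLOC][2-25 FREE]
Op 2: b = malloc(6) -> b = 2; heap: [0-1 ALLOC][2-7 ALLOC][8-25 FREE]
Op 3: b = realloc(b, 6) -> b = 2; heap: [0-1 ALLOC][2-7 ALLOC][8-25 FREE]
Op 4: free(b) -> (freed b); heap: [0-1 ALLOC][2-25 FREE]
Op 5: a = realloc(a, 5) -> a = 0; heap: [0-4 ALLOC][5-25 FREE]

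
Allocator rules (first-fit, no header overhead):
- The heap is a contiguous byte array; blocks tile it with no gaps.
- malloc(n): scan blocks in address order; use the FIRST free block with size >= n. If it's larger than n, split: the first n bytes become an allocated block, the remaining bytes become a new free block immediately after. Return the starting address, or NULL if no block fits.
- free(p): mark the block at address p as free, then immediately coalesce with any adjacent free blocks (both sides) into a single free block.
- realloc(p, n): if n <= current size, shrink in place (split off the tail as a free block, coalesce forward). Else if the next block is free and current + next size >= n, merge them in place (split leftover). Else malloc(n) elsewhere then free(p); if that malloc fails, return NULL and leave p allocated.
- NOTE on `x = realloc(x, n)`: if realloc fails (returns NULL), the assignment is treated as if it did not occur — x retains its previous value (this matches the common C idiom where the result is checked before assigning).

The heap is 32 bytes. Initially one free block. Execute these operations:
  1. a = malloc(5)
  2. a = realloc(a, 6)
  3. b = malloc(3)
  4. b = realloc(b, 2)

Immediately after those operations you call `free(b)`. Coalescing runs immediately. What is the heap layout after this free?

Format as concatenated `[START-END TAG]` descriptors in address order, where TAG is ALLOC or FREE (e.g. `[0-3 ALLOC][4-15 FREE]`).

Op 1: a = malloc(5) -> a = 0; heap: [0-4 ALLOC][5-31 FREE]
Op 2: a = realloc(a, 6) -> a = 0; heap: [0-5 ALLOC][6-31 FREE]
Op 3: b = malloc(3) -> b = 6; heap: [0-5 ALLOC][6-8 ALLOC][9-31 FREE]
Op 4: b = realloc(b, 2) -> b = 6; heap: [0-5 ALLOC][6-7 ALLOC][8-31 FREE]
free(b): b = 6 -> block [6-7 ALLOC]; mark free, coalesce with adjacent free neighbors -> [0-5 ALLOC][6-31 FREE]

Answer: [0-5 ALLOC][6-31 FREE]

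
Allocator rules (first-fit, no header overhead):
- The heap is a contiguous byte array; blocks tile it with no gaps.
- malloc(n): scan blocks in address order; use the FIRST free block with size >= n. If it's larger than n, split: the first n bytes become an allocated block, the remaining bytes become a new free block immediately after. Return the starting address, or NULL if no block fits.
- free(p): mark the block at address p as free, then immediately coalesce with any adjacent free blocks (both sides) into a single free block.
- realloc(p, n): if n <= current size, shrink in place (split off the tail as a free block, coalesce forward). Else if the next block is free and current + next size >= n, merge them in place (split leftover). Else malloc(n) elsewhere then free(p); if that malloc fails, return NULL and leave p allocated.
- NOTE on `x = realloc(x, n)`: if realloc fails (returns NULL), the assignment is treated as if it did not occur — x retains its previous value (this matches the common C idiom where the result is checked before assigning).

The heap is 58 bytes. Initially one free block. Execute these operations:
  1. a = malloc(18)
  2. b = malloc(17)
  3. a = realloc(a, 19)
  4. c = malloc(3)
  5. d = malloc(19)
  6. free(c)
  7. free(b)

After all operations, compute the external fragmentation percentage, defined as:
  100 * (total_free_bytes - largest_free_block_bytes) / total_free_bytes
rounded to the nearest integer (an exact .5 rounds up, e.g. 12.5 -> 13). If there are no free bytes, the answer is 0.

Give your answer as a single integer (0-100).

Op 1: a = malloc(18) -> a = 0; heap: [0-17 ALLOC][18-57 FREE]
Op 2: b = malloc(17) -> b = 18; heap: [0-17 ALLOC][18-34 ALLOC][35-57 FREE]
Op 3: a = realloc(a, 19) -> a = 35; heap: [0-17 FREE][18-34 ALLOC][35-53 ALLOC][54-57 FREE]
Op 4: c = malloc(3) -> c = 0; heap: [0-2 ALLOC][3-17 FREE][18-34 ALLOC][35-53 ALLOC][54-57 FREE]
Op 5: d = malloc(19) -> d = NULL; heap: [0-2 ALLOC][3-17 FREE][18-34 ALLOC][35-53 ALLOC][54-57 FREE]
Op 6: free(c) -> (freed c); heap: [0-17 FREE][18-34 ALLOC][35-53 ALLOC][54-57 FREE]
Op 7: free(b) -> (freed b); heap: [0-34 FREE][35-53 ALLOC][54-57 FREE]
Free blocks: [35 4] total_free=39 largest=35 -> 100*(39-35)/39 = 400/39 ≈ 10.256 -> rounds to 10

Answer: 10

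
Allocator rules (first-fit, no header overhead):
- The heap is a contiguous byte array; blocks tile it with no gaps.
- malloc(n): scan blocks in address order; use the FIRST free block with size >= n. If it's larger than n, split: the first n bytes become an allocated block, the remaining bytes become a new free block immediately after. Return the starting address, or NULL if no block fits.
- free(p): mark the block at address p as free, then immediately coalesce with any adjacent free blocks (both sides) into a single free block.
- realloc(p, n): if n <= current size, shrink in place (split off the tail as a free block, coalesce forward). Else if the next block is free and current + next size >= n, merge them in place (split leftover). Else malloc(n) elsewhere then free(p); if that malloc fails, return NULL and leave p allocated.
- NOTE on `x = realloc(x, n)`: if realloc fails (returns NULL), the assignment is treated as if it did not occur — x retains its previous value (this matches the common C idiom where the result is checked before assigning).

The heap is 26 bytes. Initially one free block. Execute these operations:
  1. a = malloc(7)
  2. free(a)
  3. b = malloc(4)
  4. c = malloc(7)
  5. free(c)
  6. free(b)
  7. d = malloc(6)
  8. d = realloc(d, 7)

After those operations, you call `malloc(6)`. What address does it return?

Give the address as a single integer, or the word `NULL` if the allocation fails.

Op 1: a = malloc(7) -> a = 0; heap: [0-6 ALLOC][7-25 FREE]
Op 2: free(a) -> (freed a); heap: [0-25 FREE]
Op 3: b = malloc(4) -> b = 0; heap: [0-3 ALLOC][4-25 FREE]
Op 4: c = malloc(7) -> c = 4; heap: [0-3 ALLOC][4-10 ALLOC][11-25 FREE]
Op 5: free(c) -> (freed c); heap: [0-3 ALLOC][4-25 FREE]
Op 6: free(b) -> (freed b); heap: [0-25 FREE]
Op 7: d = malloc(6) -> d = 0; heap: [0-5 ALLOC][6-25 FREE]
Op 8: d = realloc(d, 7) -> d = 0; heap: [0-6 ALLOC][7-25 FREE]
malloc(6): first-fit scan over [0-6 ALLOC][7-25 FREE] -> 7

Answer: 7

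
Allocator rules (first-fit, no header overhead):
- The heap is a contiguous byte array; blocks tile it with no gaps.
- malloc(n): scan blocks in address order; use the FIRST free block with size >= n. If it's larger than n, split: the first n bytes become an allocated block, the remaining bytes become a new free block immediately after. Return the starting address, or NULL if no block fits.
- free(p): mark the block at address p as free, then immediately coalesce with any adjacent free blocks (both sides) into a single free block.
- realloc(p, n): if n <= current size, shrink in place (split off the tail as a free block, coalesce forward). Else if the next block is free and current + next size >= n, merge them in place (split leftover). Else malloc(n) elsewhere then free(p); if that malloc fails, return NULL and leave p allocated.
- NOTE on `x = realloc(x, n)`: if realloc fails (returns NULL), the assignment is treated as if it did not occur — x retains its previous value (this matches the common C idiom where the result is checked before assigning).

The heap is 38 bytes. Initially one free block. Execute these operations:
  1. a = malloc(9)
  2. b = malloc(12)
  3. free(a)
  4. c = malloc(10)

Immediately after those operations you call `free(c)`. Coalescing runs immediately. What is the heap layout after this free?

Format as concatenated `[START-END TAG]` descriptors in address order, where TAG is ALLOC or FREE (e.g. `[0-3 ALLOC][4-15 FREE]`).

Answer: [0-8 FREE][9-20 ALLOC][21-37 FREE]

Derivation:
Op 1: a = malloc(9) -> a = 0; heap: [0-8 ALLOC][9-37 FREE]
Op 2: b = malloc(12) -> b = 9; heap: [0-8 ALLOC][9-20 ALLOC][21-37 FREE]
Op 3: free(a) -> (freed a); heap: [0-8 FREE][9-20 ALLOC][21-37 FREE]
Op 4: c = malloc(10) -> c = 21; heap: [0-8 FREE][9-20 ALLOC][21-30 ALLOC][31-37 FREE]
free(c): c = 21 -> block [21-30 ALLOC]; mark free, coalesce with adjacent free neighbors -> [0-8 FREE][9-20 ALLOC][21-37 FREE]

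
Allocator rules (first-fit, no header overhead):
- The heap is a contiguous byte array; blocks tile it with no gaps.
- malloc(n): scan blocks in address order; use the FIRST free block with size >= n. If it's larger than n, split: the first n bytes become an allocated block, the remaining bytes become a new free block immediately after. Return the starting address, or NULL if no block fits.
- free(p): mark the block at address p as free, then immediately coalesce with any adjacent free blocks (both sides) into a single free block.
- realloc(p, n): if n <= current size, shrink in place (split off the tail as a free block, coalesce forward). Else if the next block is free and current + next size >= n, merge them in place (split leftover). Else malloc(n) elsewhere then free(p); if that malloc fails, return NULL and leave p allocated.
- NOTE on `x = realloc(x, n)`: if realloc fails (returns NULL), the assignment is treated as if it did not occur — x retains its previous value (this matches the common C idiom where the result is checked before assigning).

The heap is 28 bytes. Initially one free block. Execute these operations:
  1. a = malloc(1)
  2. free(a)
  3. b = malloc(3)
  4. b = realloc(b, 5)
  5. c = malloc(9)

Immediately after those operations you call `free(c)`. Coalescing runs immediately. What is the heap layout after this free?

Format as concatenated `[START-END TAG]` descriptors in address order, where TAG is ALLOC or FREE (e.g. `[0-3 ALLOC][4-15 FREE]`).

Answer: [0-4 ALLOC][5-27 FREE]

Derivation:
Op 1: a = malloc(1) -> a = 0; heap: [0-0 ALLOC][1-27 FREE]
Op 2: free(a) -> (freed a); heap: [0-27 FREE]
Op 3: b = malloc(3) -> b = 0; heap: [0-2 ALLOC][3-27 FREE]
Op 4: b = realloc(b, 5) -> b = 0; heap: [0-4 ALLOC][5-27 FREE]
Op 5: c = malloc(9) -> c = 5; heap: [0-4 ALLOC][5-13 ALLOC][14-27 FREE]
free(c): c = 5 -> block [5-13 ALLOC]; mark free, coalesce with adjacent free neighbors -> [0-4 ALLOC][5-27 FREE]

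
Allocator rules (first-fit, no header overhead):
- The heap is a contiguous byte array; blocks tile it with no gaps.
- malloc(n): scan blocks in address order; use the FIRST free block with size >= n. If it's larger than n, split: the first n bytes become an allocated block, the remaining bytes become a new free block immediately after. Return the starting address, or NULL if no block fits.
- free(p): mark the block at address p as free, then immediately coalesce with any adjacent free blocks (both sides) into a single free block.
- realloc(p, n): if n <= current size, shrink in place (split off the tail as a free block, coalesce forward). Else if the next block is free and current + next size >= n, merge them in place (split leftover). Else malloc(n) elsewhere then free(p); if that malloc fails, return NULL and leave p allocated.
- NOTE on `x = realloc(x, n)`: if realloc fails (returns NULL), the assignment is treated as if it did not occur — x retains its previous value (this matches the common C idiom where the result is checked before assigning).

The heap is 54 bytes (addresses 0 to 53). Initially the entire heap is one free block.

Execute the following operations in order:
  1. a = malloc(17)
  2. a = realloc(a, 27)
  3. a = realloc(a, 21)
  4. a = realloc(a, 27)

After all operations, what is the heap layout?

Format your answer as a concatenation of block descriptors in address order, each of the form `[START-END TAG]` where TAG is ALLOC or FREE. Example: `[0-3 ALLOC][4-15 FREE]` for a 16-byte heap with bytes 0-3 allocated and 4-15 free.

Op 1: a = malloc(17) -> a = 0; heap: [0-16 ALLOC][17-53 FREE]
Op 2: a = realloc(a, 27) -> a = 0; heap: [0-26 ALLOC][27-53 FREE]
Op 3: a = realloc(a, 21) -> a = 0; heap: [0-20 ALLOC][21-53 FREE]
Op 4: a = realloc(a, 27) -> a = 0; heap: [0-26 ALLOC][27-53 FREE]

Answer: [0-26 ALLOC][27-53 FREE]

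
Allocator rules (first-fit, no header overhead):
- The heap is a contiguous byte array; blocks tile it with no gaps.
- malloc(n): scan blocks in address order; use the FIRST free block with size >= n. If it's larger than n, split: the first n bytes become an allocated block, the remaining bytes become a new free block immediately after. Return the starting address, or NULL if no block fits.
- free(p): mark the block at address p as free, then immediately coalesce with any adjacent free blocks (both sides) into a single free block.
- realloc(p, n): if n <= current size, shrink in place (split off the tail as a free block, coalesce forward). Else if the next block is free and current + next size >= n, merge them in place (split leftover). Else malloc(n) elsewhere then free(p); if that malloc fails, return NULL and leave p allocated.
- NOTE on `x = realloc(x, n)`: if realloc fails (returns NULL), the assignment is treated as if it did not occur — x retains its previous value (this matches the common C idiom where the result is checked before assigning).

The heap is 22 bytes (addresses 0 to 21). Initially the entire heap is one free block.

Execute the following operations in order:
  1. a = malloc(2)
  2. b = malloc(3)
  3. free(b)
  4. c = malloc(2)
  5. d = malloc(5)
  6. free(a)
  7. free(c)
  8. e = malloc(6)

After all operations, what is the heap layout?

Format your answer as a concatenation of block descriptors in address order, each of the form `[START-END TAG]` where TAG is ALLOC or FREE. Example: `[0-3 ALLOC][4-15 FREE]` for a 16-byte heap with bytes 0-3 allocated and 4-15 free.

Op 1: a = malloc(2) -> a = 0; heap: [0-1 ALLOC][2-21 FREE]
Op 2: b = malloc(3) -> b = 2; heap: [0-1 ALLOC][2-4 ALLOC][5-21 FREE]
Op 3: free(b) -> (freed b); heap: [0-1 ALLOC][2-21 FREE]
Op 4: c = malloc(2) -> c = 2; heap: [0-1 ALLOC][2-3 ALLOC][4-21 FREE]
Op 5: d = malloc(5) -> d = 4; heap: [0-1 ALLOC][2-3 ALLOC][4-8 ALLOC][9-21 FREE]
Op 6: free(a) -> (freed a); heap: [0-1 FREE][2-3 ALLOC][4-8 ALLOC][9-21 FREE]
Op 7: free(c) -> (freed c); heap: [0-3 FREE][4-8 ALLOC][9-21 FREE]
Op 8: e = malloc(6) -> e = 9; heap: [0-3 FREE][4-8 ALLOC][9-14 ALLOC][15-21 FREE]

Answer: [0-3 FREE][4-8 ALLOC][9-14 ALLOC][15-21 FREE]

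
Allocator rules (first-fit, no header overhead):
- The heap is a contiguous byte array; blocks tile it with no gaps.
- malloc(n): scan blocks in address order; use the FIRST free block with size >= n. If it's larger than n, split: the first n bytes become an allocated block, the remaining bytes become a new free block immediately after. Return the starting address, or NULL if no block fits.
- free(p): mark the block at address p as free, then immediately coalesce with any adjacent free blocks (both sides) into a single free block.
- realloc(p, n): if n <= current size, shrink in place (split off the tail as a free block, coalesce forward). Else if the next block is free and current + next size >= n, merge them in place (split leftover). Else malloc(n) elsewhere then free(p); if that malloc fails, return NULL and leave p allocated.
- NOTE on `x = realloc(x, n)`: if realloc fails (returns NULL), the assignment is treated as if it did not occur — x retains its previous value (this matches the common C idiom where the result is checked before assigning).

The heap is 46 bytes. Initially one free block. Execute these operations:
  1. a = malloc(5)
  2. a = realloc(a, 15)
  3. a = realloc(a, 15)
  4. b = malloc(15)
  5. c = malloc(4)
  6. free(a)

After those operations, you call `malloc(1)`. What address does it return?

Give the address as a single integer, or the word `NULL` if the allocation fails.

Op 1: a = malloc(5) -> a = 0; heap: [0-4 ALLOC][5-45 FREE]
Op 2: a = realloc(a, 15) -> a = 0; heap: [0-14 ALLOC][15-45 FREE]
Op 3: a = realloc(a, 15) -> a = 0; heap: [0-14 ALLOC][15-45 FREE]
Op 4: b = malloc(15) -> b = 15; heap: [0-14 ALLOC][15-29 ALLOC][30-45 FREE]
Op 5: c = malloc(4) -> c = 30; heap: [0-14 ALLOC][15-29 ALLOC][30-33 ALLOC][34-45 FREE]
Op 6: free(a) -> (freed a); heap: [0-14 FREE][15-29 ALLOC][30-33 ALLOC][34-45 FREE]
malloc(1): first-fit scan over [0-14 FREE][15-29 ALLOC][30-33 ALLOC][34-45 FREE] -> 0

Answer: 0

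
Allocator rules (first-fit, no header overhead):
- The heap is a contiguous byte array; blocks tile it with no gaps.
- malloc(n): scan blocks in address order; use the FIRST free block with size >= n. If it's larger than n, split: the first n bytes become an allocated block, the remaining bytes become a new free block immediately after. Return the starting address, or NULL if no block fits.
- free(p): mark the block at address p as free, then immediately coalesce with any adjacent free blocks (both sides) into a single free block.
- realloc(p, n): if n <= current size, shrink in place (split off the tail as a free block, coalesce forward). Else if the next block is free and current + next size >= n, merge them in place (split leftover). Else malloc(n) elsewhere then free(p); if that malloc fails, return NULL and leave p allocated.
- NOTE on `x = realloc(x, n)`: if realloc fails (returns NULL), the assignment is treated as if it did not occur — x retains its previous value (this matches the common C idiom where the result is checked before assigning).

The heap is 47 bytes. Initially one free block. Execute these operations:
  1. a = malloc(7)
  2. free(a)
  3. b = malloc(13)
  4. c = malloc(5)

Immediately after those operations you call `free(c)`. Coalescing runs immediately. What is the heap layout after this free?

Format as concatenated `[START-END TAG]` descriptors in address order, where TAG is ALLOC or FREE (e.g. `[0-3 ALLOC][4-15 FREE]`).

Op 1: a = malloc(7) -> a = 0; heap: [0-6 ALLOC][7-46 FREE]
Op 2: free(a) -> (freed a); heap: [0-46 FREE]
Op 3: b = malloc(13) -> b = 0; heap: [0-12 ALLOC][13-46 FREE]
Op 4: c = malloc(5) -> c = 13; heap: [0-12 ALLOC][13-17 ALLOC][18-46 FREE]
free(c): c = 13 -> block [13-17 ALLOC]; mark free, coalesce with adjacent free neighbors -> [0-12 ALLOC][13-46 FREE]

Answer: [0-12 ALLOC][13-46 FREE]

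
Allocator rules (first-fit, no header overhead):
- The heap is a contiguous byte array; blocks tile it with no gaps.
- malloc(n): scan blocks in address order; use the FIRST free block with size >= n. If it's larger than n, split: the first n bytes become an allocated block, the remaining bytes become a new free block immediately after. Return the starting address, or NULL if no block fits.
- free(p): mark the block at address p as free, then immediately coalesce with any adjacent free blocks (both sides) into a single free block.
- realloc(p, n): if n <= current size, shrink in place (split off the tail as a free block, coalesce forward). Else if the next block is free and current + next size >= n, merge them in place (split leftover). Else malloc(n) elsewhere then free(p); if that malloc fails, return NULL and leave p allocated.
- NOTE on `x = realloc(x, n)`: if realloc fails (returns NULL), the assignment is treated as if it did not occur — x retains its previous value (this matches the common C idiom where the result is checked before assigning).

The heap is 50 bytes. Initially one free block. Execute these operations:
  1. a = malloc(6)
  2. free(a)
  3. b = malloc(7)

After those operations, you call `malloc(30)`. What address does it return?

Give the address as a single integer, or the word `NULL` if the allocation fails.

Answer: 7

Derivation:
Op 1: a = malloc(6) -> a = 0; heap: [0-5 ALLOC][6-49 FREE]
Op 2: free(a) -> (freed a); heap: [0-49 FREE]
Op 3: b = malloc(7) -> b = 0; heap: [0-6 ALLOC][7-49 FREE]
malloc(30): first-fit scan over [0-6 ALLOC][7-49 FREE] -> 7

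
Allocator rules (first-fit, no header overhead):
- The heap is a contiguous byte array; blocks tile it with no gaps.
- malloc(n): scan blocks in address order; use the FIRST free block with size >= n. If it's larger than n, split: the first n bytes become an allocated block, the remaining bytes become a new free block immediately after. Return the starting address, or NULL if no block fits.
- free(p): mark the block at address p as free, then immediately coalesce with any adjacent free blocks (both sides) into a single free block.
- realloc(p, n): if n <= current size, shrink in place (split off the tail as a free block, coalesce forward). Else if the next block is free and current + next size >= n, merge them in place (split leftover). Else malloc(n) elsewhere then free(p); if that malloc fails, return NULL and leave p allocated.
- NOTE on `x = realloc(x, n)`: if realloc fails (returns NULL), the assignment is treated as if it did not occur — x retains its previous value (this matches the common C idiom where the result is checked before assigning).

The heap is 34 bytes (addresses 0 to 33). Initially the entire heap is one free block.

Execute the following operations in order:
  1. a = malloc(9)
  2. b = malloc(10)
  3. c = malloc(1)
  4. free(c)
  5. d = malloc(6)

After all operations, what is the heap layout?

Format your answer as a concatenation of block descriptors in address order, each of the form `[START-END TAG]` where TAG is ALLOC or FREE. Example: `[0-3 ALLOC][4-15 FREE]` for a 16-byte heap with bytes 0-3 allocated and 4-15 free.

Answer: [0-8 ALLOC][9-18 ALLOC][19-24 ALLOC][25-33 FREE]

Derivation:
Op 1: a = malloc(9) -> a = 0; heap: [0-8 ALLOC][9-33 FREE]
Op 2: b = malloc(10) -> b = 9; heap: [0-8 ALLOC][9-18 ALLOC][19-33 FREE]
Op 3: c = malloc(1) -> c = 19; heap: [0-8 ALLOC][9-18 ALLOC][19-19 ALLOC][20-33 FREE]
Op 4: free(c) -> (freed c); heap: [0-8 ALLOC][9-18 ALLOC][19-33 FREE]
Op 5: d = malloc(6) -> d = 19; heap: [0-8 ALLOC][9-18 ALLOC][19-24 ALLOC][25-33 FREE]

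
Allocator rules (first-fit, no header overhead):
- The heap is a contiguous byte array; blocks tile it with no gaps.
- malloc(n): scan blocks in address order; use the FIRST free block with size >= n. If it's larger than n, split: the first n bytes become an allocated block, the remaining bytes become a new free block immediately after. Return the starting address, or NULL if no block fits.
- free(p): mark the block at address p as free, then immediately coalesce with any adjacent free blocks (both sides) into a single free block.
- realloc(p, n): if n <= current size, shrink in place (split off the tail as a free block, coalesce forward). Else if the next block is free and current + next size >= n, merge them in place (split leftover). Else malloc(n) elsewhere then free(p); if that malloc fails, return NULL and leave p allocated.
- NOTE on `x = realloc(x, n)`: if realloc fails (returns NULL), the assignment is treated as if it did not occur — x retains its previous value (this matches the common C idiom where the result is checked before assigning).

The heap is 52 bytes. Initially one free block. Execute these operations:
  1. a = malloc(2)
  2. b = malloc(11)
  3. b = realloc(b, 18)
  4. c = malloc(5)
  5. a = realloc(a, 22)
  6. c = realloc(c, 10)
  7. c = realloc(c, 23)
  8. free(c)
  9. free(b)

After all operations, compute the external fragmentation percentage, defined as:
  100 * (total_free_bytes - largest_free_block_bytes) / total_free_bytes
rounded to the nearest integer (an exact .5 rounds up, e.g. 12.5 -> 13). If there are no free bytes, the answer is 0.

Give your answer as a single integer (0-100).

Answer: 17

Derivation:
Op 1: a = malloc(2) -> a = 0; heap: [0-1 ALLOC][2-51 FREE]
Op 2: b = malloc(11) -> b = 2; heap: [0-1 ALLOC][2-12 ALLOC][13-51 FREE]
Op 3: b = realloc(b, 18) -> b = 2; heap: [0-1 ALLOC][2-19 ALLOC][20-51 FREE]
Op 4: c = malloc(5) -> c = 20; heap: [0-1 ALLOC][2-19 ALLOC][20-24 ALLOC][25-51 FREE]
Op 5: a = realloc(a, 22) -> a = 25; heap: [0-1 FREE][2-19 ALLOC][20-24 ALLOC][25-46 ALLOC][47-51 FREE]
Op 6: c = realloc(c, 10) -> NULL (c unchanged); heap: [0-1 FREE][2-19 ALLOC][20-24 ALLOC][25-46 ALLOC][47-51 FREE]
Op 7: c = realloc(c, 23) -> NULL (c unchanged); heap: [0-1 FREE][2-19 ALLOC][20-24 ALLOC][25-46 ALLOC][47-51 FREE]
Op 8: free(c) -> (freed c); heap: [0-1 FREE][2-19 ALLOC][20-24 FREE][25-46 ALLOC][47-51 FREE]
Op 9: free(b) -> (freed b); heap: [0-24 FREE][25-46 ALLOC][47-51 FREE]
Free blocks: [25 5] total_free=30 largest=25 -> 100*(30-25)/30 = 500/30 ≈ 16.667 -> rounds to 17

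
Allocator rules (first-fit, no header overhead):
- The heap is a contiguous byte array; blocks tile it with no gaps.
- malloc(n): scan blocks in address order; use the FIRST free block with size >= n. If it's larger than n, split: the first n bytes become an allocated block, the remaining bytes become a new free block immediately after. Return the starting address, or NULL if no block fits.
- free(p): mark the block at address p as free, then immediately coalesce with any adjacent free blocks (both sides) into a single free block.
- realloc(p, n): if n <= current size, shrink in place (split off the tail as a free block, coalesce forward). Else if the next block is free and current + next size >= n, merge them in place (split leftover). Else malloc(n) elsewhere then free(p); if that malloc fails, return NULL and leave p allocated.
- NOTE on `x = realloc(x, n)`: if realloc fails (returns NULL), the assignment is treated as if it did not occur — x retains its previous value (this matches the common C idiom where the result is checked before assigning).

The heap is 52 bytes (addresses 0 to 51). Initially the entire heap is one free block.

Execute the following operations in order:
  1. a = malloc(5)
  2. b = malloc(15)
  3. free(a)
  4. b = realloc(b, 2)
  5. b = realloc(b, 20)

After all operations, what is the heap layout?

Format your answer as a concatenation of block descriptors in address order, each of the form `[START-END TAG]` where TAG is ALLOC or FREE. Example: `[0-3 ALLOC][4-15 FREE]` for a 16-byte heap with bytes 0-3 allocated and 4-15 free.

Answer: [0-4 FREE][5-24 ALLOC][25-51 FREE]

Derivation:
Op 1: a = malloc(5) -> a = 0; heap: [0-4 ALLOC][5-51 FREE]
Op 2: b = malloc(15) -> b = 5; heap: [0-4 ALLOC][5-19 ALLOC][20-51 FREE]
Op 3: free(a) -> (freed a); heap: [0-4 FREE][5-19 ALLOC][20-51 FREE]
Op 4: b = realloc(b, 2) -> b = 5; heap: [0-4 FREE][5-6 ALLOC][7-51 FREE]
Op 5: b = realloc(b, 20) -> b = 5; heap: [0-4 FREE][5-24 ALLOC][25-51 FREE]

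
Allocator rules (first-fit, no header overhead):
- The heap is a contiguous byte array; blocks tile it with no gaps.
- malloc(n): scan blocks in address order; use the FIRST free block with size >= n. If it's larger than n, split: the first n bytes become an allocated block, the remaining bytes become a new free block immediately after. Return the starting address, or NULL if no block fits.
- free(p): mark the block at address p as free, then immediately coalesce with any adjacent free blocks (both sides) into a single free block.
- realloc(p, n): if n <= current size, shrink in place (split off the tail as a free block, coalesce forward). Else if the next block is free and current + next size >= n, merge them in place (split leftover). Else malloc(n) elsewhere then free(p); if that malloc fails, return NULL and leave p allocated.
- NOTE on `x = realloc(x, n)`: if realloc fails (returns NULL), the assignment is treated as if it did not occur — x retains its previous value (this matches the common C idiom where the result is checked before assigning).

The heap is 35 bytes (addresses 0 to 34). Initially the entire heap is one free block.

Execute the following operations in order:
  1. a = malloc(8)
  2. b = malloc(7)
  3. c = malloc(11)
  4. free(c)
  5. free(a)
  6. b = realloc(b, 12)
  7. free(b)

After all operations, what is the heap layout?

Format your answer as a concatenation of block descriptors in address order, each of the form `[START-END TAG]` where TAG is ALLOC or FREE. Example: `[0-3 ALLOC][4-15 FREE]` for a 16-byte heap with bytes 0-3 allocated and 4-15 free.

Answer: [0-34 FREE]

Derivation:
Op 1: a = malloc(8) -> a = 0; heap: [0-7 ALLOC][8-34 FREE]
Op 2: b = malloc(7) -> b = 8; heap: [0-7 ALLOC][8-14 ALLOC][15-34 FREE]
Op 3: c = malloc(11) -> c = 15; heap: [0-7 ALLOC][8-14 ALLOC][15-25 ALLOC][26-34 FREE]
Op 4: free(c) -> (freed c); heap: [0-7 ALLOC][8-14 ALLOC][15-34 FREE]
Op 5: free(a) -> (freed a); heap: [0-7 FREE][8-14 ALLOC][15-34 FREE]
Op 6: b = realloc(b, 12) -> b = 8; heap: [0-7 FREE][8-19 ALLOC][20-34 FREE]
Op 7: free(b) -> (freed b); heap: [0-34 FREE]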